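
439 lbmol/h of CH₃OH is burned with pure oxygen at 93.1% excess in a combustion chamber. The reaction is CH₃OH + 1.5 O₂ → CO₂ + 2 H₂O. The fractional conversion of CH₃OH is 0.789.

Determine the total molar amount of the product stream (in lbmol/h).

1880 lbmol/h

Stoichiometric O₂ = 1.5 × 439 = 658.5 lbmol/h; O₂ fed = 658.5 × 1.931 = 1272 lbmol/h.
Fuel reacted = 0.789 × 439 → ξ = 346.4 lbmol/h.
Outlet (n = n₀ + ν ξ):
  CH₃OH: 439 − 1(346.4) = 92.63
  O₂: 1272 − 1.5(346.4) = 752
  CO₂: 0 + 1(346.4) = 346.4
  H₂O: 0 + 2(346.4) = 692.7
Total out = 92.63 + 752 + 346.4 + 692.7 = 1884 lbmol/h.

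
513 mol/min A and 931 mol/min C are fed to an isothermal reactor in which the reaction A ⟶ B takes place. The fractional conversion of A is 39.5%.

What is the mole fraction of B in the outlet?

A reacted = 0.395 × 513 = 202.6 mol/min; ν_A = −1, so ξ = 202.6/1 = 202.6 mol/min.
Outlet amounts (n = n₀ + ν ξ):
  A: 513 − 1(202.6) = 310.4
  B: 0 + 1(202.6) = 202.6
  C: 931 (inert)
Total out = 1444 mol/min; y_B = 202.6 / 1444 = 0.1403.

0.14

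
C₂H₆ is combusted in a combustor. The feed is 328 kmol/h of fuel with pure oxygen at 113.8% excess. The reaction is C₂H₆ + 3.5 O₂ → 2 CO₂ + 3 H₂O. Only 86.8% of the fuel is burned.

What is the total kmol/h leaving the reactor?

2920 kmol/h

Stoichiometric O₂ = 3.5 × 328 = 1148 kmol/h; O₂ fed = 1148 × 2.138 = 2454 kmol/h.
Fuel reacted = 0.868 × 328 → ξ = 284.7 kmol/h.
Outlet (n = n₀ + ν ξ):
  C₂H₆: 328 − 1(284.7) = 43.3
  O₂: 2454 − 3.5(284.7) = 1458
  CO₂: 0 + 2(284.7) = 569.4
  H₂O: 0 + 3(284.7) = 854.1
Total out = 43.3 + 1458 + 569.4 + 854.1 = 2925 kmol/h.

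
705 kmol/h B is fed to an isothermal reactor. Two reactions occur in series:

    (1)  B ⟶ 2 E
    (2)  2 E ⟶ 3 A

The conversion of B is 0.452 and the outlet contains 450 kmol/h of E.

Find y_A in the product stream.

Conversion of B: B consumed = 1ξ₁ = 0.452 × 705 → ξ₁ = 318.7 kmol/h.
E balance: n_E = 0 + 2ξ₁ − 2ξ₂ = 450 → ξ₂ = (2·318.7 − 450)/2 = 93.66 kmol/h.
Outlet amounts (n = n₀ + Σ ν·ξ):
  B: 705 − 1(318.7) = 386.3
  E: 0 + 2(318.7) − 2(93.66) = 450
  A: 0 + 3(93.66) = 281
Total out = 1117 kmol/h; y_A = 281 / 1117 = 0.2515.

0.251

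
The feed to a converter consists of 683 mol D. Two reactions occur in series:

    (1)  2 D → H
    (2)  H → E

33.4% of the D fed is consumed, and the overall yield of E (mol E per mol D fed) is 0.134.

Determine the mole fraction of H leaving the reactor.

Conversion of D: D consumed = 2ξ₁ = 0.334 × 683 → ξ₁ = 114.1 mol.
Yield of E: 1ξ₂ / 683 = 0.134 → ξ₂ = 91.52 mol.
Outlet amounts (n = n₀ + Σ ν·ξ):
  D: 683 − 2(114.1) = 454.9
  H: 0 + 1(114.1) − 1(91.52) = 22.54
  E: 0 + 1(91.52) = 91.52
Total out = 568.9 mol; y_H = 22.54 / 568.9 = 0.03962.

0.0396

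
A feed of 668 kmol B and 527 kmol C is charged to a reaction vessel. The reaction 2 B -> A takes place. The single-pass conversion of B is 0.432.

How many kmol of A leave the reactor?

144 kmol

B reacted = 0.432 × 668 = 288.6 kmol; ν_B = −2, so ξ = 288.6/2 = 144.3 kmol.
Outlet amounts (n = n₀ + ν ξ):
  B: 668 − 2(144.3) = 379.4
  A: 0 + 1(144.3) = 144.3
  C: 527 (inert)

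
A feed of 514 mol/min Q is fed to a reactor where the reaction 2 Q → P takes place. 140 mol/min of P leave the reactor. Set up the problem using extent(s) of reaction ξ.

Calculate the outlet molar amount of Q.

234 mol/min

For P: n = n₀ + 1ξ → 140 = 0 + 1ξ, giving ξ = 140 mol/min.
Outlet amounts (n = n₀ + ν ξ):
  Q: 514 − 2(140) = 234
  P: 0 + 1(140) = 140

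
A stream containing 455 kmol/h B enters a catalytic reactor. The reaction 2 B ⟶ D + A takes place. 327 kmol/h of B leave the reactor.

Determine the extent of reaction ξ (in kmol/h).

ξ = 64 kmol/h

For B: n = n₀ − 2ξ → 327 = 455 − 2ξ, giving ξ = 64 kmol/h.
Outlet amounts (n = n₀ + ν ξ):
  B: 455 − 2(64) = 327
  D: 0 + 1(64) = 64
  A: 0 + 1(64) = 64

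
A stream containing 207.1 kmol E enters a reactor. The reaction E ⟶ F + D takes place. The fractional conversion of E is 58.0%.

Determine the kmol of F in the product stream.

120 kmol

E reacted = 0.58 × 207.1 = 120.1 kmol; ν_E = −1, so ξ = 120.1/1 = 120.1 kmol.
Outlet amounts (n = n₀ + ν ξ):
  E: 207.1 − 1(120.1) = 86.98
  F: 0 + 1(120.1) = 120.1
  D: 0 + 1(120.1) = 120.1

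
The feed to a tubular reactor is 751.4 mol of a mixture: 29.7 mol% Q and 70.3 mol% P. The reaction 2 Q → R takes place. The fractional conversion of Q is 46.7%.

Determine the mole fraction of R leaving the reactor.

Q reacted = 0.467 × 223.2 = 104.2 mol; ν_Q = −2, so ξ = 104.2/2 = 52.11 mol.
Outlet amounts (n = n₀ + ν ξ):
  Q: 223.2 − 2(52.11) = 118.9
  R: 0 + 1(52.11) = 52.11
  P: 528.2 (inert)
Total out = 699.3 mol; y_R = 52.11 / 699.3 = 0.07452.

0.0745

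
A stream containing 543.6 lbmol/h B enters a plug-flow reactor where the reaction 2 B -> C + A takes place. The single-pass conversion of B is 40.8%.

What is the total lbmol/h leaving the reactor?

B reacted = 0.408 × 543.6 = 221.8 lbmol/h; ν_B = −2, so ξ = 221.8/2 = 110.9 lbmol/h.
Outlet amounts (n = n₀ + ν ξ):
  B: 543.6 − 2(110.9) = 321.8
  C: 0 + 1(110.9) = 110.9
  A: 0 + 1(110.9) = 110.9
Total out = 321.8 + 110.9 + 110.9 = 543.6 lbmol/h.

544 lbmol/h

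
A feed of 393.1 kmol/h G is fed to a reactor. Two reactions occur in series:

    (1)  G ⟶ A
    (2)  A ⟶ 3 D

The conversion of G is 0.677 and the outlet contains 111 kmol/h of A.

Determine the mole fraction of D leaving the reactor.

Conversion of G: G consumed = 1ξ₁ = 0.677 × 393.1 → ξ₁ = 266.1 kmol/h.
A balance: n_A = 0 + 1ξ₁ − 1ξ₂ = 111 → ξ₂ = (1·266.1 − 111)/1 = 155.1 kmol/h.
Outlet amounts (n = n₀ + Σ ν·ξ):
  G: 393.1 − 1(266.1) = 127
  A: 0 + 1(266.1) − 1(155.1) = 111
  D: 0 + 3(155.1) = 465.4
Total out = 703.4 kmol/h; y_D = 465.4 / 703.4 = 0.6617.

0.662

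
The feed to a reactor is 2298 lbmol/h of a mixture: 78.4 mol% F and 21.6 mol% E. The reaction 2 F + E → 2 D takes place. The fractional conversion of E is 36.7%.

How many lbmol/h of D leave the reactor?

364 lbmol/h

E reacted = 0.367 × 496.4 = 182.2 lbmol/h; ν_E = −1, so ξ = 182.2/1 = 182.2 lbmol/h.
Outlet amounts (n = n₀ + ν ξ):
  F: 1802 − 2(182.2) = 1437
  E: 496.4 − 1(182.2) = 314.2
  D: 0 + 2(182.2) = 364.3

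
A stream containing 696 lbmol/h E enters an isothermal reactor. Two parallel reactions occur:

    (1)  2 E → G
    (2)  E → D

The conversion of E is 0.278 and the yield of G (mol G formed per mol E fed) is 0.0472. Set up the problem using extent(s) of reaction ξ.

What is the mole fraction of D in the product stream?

0.193

Yield of G: 1ξ₁ / 696 = 0.0472 → ξ₁ = 32.85 lbmol/h.
Conversion of E: 2ξ₁ + 1ξ₂ = 0.278 × 696 = 193.5 → ξ₂ = 127.8 lbmol/h.
Outlet amounts (n = n₀ + Σ ν·ξ):
  E: 696 − 2(32.85) − 1(127.8) = 502.5
  G: 0 + 1(32.85) = 32.85
  D: 0 + 1(127.8) = 127.8
Total out = 663.1 lbmol/h; y_D = 127.8 / 663.1 = 0.1927.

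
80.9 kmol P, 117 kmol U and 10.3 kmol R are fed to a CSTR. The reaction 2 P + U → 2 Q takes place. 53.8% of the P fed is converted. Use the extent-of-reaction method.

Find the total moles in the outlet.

186 kmol

P reacted = 0.538 × 80.9 = 43.52 kmol; ν_P = −2, so ξ = 43.52/2 = 21.76 kmol.
Outlet amounts (n = n₀ + ν ξ):
  P: 80.9 − 2(21.76) = 37.38
  U: 117 − 1(21.76) = 95.24
  Q: 0 + 2(21.76) = 43.52
  R: 10.3 (inert)
Total out = 37.38 + 95.24 + 43.52 + 10.3 = 186.4 kmol.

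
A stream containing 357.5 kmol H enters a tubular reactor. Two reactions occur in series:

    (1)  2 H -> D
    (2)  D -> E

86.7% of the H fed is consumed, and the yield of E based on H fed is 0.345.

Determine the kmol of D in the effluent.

31.6 kmol

Conversion of H: H consumed = 2ξ₁ = 0.867 × 357.5 → ξ₁ = 155 kmol.
Yield of E: 1ξ₂ / 357.5 = 0.345 → ξ₂ = 123.3 kmol.
Outlet amounts (n = n₀ + Σ ν·ξ):
  H: 357.5 − 2(155) = 47.55
  D: 0 + 1(155) − 1(123.3) = 31.64
  E: 0 + 1(123.3) = 123.3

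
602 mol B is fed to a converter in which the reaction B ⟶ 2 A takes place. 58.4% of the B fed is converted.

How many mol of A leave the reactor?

B reacted = 0.584 × 602 = 351.6 mol; ν_B = −1, so ξ = 351.6/1 = 351.6 mol.
Outlet amounts (n = n₀ + ν ξ):
  B: 602 − 1(351.6) = 250.4
  A: 0 + 2(351.6) = 703.1

703 mol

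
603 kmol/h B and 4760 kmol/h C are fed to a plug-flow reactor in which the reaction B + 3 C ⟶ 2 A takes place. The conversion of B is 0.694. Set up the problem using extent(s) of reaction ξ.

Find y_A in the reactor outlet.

B reacted = 0.694 × 603 = 418.5 kmol/h; ν_B = −1, so ξ = 418.5/1 = 418.5 kmol/h.
Outlet amounts (n = n₀ + ν ξ):
  B: 603 − 1(418.5) = 184.5
  C: 4760 − 3(418.5) = 3505
  A: 0 + 2(418.5) = 837
Total out = 4526 kmol/h; y_A = 837 / 4526 = 0.1849.

0.185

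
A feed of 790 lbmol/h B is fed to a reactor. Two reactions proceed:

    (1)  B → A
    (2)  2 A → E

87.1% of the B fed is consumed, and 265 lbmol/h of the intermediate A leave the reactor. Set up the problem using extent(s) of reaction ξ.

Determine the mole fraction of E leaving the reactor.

0.366

Conversion of B: B consumed = 1ξ₁ = 0.871 × 790 → ξ₁ = 688.1 lbmol/h.
A balance: n_A = 0 + 1ξ₁ − 2ξ₂ = 265 → ξ₂ = (1·688.1 − 265)/2 = 211.5 lbmol/h.
Outlet amounts (n = n₀ + Σ ν·ξ):
  B: 790 − 1(688.1) = 101.9
  A: 0 + 1(688.1) − 2(211.5) = 265
  E: 0 + 1(211.5) = 211.5
Total out = 578.5 lbmol/h; y_E = 211.5 / 578.5 = 0.3657.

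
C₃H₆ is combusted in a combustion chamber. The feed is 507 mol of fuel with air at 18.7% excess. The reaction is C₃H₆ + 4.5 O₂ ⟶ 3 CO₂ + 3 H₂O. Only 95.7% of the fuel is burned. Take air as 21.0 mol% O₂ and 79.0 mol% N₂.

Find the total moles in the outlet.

13600 mol

Stoichiometric O₂ = 4.5 × 507 = 2282 mol; O₂ fed = 2282 × 1.187 = 2708 mol.
N₂ fed = 2708 × 79/21 = 10190 mol.
Fuel reacted = 0.957 × 507 → ξ = 485.2 mol.
Outlet (n = n₀ + ν ξ):
  C₃H₆: 507 − 1(485.2) = 21.8
  O₂: 2708 − 4.5(485.2) = 524.7
  N₂: 10190 (inert)
  CO₂: 0 + 3(485.2) = 1456
  H₂O: 0 + 3(485.2) = 1456
Total out = 21.8 + 524.7 + 10190 + 1456 + 1456 = 13650 mol.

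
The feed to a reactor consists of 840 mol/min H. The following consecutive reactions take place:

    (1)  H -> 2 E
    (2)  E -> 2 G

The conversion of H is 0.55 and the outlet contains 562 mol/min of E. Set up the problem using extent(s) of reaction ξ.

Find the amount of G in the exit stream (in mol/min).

724 mol/min

Conversion of H: H consumed = 1ξ₁ = 0.55 × 840 → ξ₁ = 462 mol/min.
E balance: n_E = 0 + 2ξ₁ − 1ξ₂ = 562 → ξ₂ = (2·462 − 562)/1 = 362 mol/min.
Outlet amounts (n = n₀ + Σ ν·ξ):
  H: 840 − 1(462) = 378
  E: 0 + 2(462) − 1(362) = 562
  G: 0 + 2(362) = 724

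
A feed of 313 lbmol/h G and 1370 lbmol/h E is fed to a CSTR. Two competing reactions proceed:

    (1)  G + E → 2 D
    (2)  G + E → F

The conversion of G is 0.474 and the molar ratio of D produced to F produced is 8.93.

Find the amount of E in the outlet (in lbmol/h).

1220 lbmol/h

Conversion of G: G consumed = 0.474 × 313 = 148.4 lbmol/h = 1ξ₁ + 1ξ₂.
Selectivity: 2ξ₁ / (1ξ₂) = 8.93 → ξ₁ = 4.465 ξ₂.
Substitute: (1·4.465 + 1) ξ₂ = 148.4 → ξ₂ = 27.15 lbmol/h, ξ₁ = 121.2 lbmol/h.
Outlet amounts (n = n₀ + Σ ν·ξ):
  G: 313 − 1(121.2) − 1(27.15) = 164.6
  E: 1370 − 1(121.2) − 1(27.15) = 1222
  D: 0 + 2(121.2) = 242.4
  F: 0 + 1(27.15) = 27.15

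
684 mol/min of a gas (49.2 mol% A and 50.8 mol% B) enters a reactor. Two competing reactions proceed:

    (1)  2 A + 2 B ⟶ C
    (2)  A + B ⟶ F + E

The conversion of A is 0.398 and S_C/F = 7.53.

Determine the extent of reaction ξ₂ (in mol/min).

ξ₂ = 8.34 mol/min

Conversion of A: A consumed = 0.398 × 336.5 = 133.9 mol/min = 2ξ₁ + 1ξ₂.
Selectivity: 1ξ₁ / (1ξ₂) = 7.53 → ξ₁ = 7.53 ξ₂.
Substitute: (2·7.53 + 1) ξ₂ = 133.9 → ξ₂ = 8.34 mol/min, ξ₁ = 62.8 mol/min.
Outlet amounts (n = n₀ + Σ ν·ξ):
  A: 336.5 − 2(62.8) − 1(8.34) = 202.6
  B: 347.5 − 2(62.8) − 1(8.34) = 213.5
  C: 0 + 1(62.8) = 62.8
  F: 0 + 1(8.34) = 8.34
  E: 0 + 1(8.34) = 8.34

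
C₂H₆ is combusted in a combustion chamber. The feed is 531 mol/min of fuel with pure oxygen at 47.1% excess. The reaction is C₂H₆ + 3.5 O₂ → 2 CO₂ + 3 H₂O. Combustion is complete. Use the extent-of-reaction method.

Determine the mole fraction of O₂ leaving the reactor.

Stoichiometric O₂ = 3.5 × 531 = 1858 mol/min; O₂ fed = 1858 × 1.471 = 2734 mol/min.
Fuel reacted = 1 × 531 → ξ = 531 mol/min.
Outlet (n = n₀ + ν ξ):
  C₂H₆: 531 − 1(531) = 0
  O₂: 2734 − 3.5(531) = 875.4
  CO₂: 0 + 2(531) = 1062
  H₂O: 0 + 3(531) = 1593
Total out = 3530 mol/min; y_O₂ = 875.4 / 3530 = 0.248.

0.248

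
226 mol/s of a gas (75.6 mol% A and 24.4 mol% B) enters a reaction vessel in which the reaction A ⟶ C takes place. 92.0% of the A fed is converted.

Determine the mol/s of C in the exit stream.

157 mol/s

A reacted = 0.92 × 170.9 = 157.2 mol/s; ν_A = −1, so ξ = 157.2/1 = 157.2 mol/s.
Outlet amounts (n = n₀ + ν ξ):
  A: 170.9 − 1(157.2) = 13.67
  C: 0 + 1(157.2) = 157.2
  B: 55.14 (inert)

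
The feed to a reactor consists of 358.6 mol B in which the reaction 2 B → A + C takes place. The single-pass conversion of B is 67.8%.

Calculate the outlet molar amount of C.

B reacted = 0.678 × 358.6 = 243.1 mol; ν_B = −2, so ξ = 243.1/2 = 121.6 mol.
Outlet amounts (n = n₀ + ν ξ):
  B: 358.6 − 2(121.6) = 115.5
  A: 0 + 1(121.6) = 121.6
  C: 0 + 1(121.6) = 121.6

122 mol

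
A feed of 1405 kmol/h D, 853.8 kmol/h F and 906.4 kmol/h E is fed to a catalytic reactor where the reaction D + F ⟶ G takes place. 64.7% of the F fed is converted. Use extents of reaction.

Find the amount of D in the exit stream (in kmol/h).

853 kmol/h

F reacted = 0.647 × 853.8 = 552.4 kmol/h; ν_F = −1, so ξ = 552.4/1 = 552.4 kmol/h.
Outlet amounts (n = n₀ + ν ξ):
  D: 1405 − 1(552.4) = 852.6
  F: 853.8 − 1(552.4) = 301.4
  G: 0 + 1(552.4) = 552.4
  E: 906.4 (inert)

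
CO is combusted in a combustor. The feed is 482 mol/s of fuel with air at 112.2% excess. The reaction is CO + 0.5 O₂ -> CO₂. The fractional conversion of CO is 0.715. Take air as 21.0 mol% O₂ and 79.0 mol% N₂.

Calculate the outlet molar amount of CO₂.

Stoichiometric O₂ = 0.5 × 482 = 241 mol/s; O₂ fed = 241 × 2.122 = 511.4 mol/s.
N₂ fed = 511.4 × 79/21 = 1924 mol/s.
Fuel reacted = 0.715 × 482 → ξ = 344.6 mol/s.
Outlet (n = n₀ + ν ξ):
  CO: 482 − 1(344.6) = 137.4
  O₂: 511.4 − 0.5(344.6) = 339.1
  N₂: 1924 (inert)
  CO₂: 0 + 1(344.6) = 344.6

345 mol/s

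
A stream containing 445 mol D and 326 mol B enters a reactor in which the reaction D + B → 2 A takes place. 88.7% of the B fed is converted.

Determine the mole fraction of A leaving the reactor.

B reacted = 0.887 × 326 = 289.2 mol; ν_B = −1, so ξ = 289.2/1 = 289.2 mol.
Outlet amounts (n = n₀ + ν ξ):
  D: 445 − 1(289.2) = 155.8
  B: 326 − 1(289.2) = 36.84
  A: 0 + 2(289.2) = 578.3
Total out = 771 mol; y_A = 578.3 / 771 = 0.7501.

0.75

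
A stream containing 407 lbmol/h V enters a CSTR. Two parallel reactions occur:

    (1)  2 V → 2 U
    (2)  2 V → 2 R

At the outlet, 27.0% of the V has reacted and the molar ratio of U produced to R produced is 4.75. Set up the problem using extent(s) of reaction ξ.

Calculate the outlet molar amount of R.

Conversion of V: V consumed = 0.27 × 407 = 109.9 lbmol/h = 2ξ₁ + 2ξ₂.
Selectivity: 2ξ₁ / (2ξ₂) = 4.75 → ξ₁ = 4.75 ξ₂.
Substitute: (2·4.75 + 2) ξ₂ = 109.9 → ξ₂ = 9.556 lbmol/h, ξ₁ = 45.39 lbmol/h.
Outlet amounts (n = n₀ + Σ ν·ξ):
  V: 407 − 2(45.39) − 2(9.556) = 297.1
  U: 0 + 2(45.39) = 90.78
  R: 0 + 2(9.556) = 19.11

19.1 lbmol/h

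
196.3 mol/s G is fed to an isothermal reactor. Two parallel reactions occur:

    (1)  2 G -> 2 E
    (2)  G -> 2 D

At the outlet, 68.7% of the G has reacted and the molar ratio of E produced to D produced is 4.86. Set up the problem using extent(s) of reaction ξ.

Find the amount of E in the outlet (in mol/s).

122 mol/s

Conversion of G: G consumed = 0.687 × 196.3 = 134.9 mol/s = 2ξ₁ + 1ξ₂.
Selectivity: 2ξ₁ / (2ξ₂) = 4.86 → ξ₁ = 4.86 ξ₂.
Substitute: (2·4.86 + 1) ξ₂ = 134.9 → ξ₂ = 12.58 mol/s, ξ₁ = 61.14 mol/s.
Outlet amounts (n = n₀ + Σ ν·ξ):
  G: 196.3 − 2(61.14) − 1(12.58) = 61.44
  E: 0 + 2(61.14) = 122.3
  D: 0 + 2(12.58) = 25.16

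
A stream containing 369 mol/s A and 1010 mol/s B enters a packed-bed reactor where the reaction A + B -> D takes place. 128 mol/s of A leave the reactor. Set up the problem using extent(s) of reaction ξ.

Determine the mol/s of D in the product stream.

241 mol/s

For A: n = n₀ − 1ξ → 128 = 369 − 1ξ, giving ξ = 241 mol/s.
Outlet amounts (n = n₀ + ν ξ):
  A: 369 − 1(241) = 128
  B: 1010 − 1(241) = 769
  D: 0 + 1(241) = 241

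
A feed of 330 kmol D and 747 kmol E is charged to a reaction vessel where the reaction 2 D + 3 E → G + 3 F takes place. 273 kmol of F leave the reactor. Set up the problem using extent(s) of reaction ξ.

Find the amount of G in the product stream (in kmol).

For F: n = n₀ + 3ξ → 273 = 0 + 3ξ, giving ξ = 91 kmol.
Outlet amounts (n = n₀ + ν ξ):
  D: 330 − 2(91) = 148
  E: 747 − 3(91) = 474
  G: 0 + 1(91) = 91
  F: 0 + 3(91) = 273

91 kmol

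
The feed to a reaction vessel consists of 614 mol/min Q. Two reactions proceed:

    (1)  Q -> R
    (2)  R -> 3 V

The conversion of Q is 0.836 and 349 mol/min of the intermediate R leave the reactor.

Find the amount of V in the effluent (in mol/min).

493 mol/min

Conversion of Q: Q consumed = 1ξ₁ = 0.836 × 614 → ξ₁ = 513.3 mol/min.
R balance: n_R = 0 + 1ξ₁ − 1ξ₂ = 349 → ξ₂ = (1·513.3 − 349)/1 = 164.3 mol/min.
Outlet amounts (n = n₀ + Σ ν·ξ):
  Q: 614 − 1(513.3) = 100.7
  R: 0 + 1(513.3) − 1(164.3) = 349
  V: 0 + 3(164.3) = 492.9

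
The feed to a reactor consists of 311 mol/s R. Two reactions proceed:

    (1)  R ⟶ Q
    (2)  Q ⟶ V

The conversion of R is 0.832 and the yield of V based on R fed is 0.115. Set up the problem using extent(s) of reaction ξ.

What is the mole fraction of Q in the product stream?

Conversion of R: R consumed = 1ξ₁ = 0.832 × 311 → ξ₁ = 258.8 mol/s.
Yield of V: 1ξ₂ / 311 = 0.115 → ξ₂ = 35.77 mol/s.
Outlet amounts (n = n₀ + Σ ν·ξ):
  R: 311 − 1(258.8) = 52.25
  Q: 0 + 1(258.8) − 1(35.77) = 223
  V: 0 + 1(35.77) = 35.77
Total out = 311 mol/s; y_Q = 223 / 311 = 0.717.

0.717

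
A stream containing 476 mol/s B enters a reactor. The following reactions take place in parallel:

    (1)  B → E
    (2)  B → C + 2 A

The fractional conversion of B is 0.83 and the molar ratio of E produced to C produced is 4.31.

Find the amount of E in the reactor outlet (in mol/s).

321 mol/s

Conversion of B: B consumed = 0.83 × 476 = 395.1 mol/s = 1ξ₁ + 1ξ₂.
Selectivity: 1ξ₁ / (1ξ₂) = 4.31 → ξ₁ = 4.31 ξ₂.
Substitute: (1·4.31 + 1) ξ₂ = 395.1 → ξ₂ = 74.4 mol/s, ξ₁ = 320.7 mol/s.
Outlet amounts (n = n₀ + Σ ν·ξ):
  B: 476 − 1(320.7) − 1(74.4) = 80.92
  E: 0 + 1(320.7) = 320.7
  C: 0 + 1(74.4) = 74.4
  A: 0 + 2(74.4) = 148.8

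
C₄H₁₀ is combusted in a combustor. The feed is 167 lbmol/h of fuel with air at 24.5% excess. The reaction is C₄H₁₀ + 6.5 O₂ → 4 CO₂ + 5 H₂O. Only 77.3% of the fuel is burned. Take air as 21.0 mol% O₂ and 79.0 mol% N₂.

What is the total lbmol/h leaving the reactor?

Stoichiometric O₂ = 6.5 × 167 = 1086 lbmol/h; O₂ fed = 1086 × 1.245 = 1351 lbmol/h.
N₂ fed = 1351 × 79/21 = 5084 lbmol/h.
Fuel reacted = 0.773 × 167 → ξ = 129.1 lbmol/h.
Outlet (n = n₀ + ν ξ):
  C₄H₁₀: 167 − 1(129.1) = 37.91
  O₂: 1351 − 6.5(129.1) = 512.4
  N₂: 5084 (inert)
  CO₂: 0 + 4(129.1) = 516.4
  H₂O: 0 + 5(129.1) = 645.5
Total out = 37.91 + 512.4 + 5084 + 516.4 + 645.5 = 6796 lbmol/h.

6800 lbmol/h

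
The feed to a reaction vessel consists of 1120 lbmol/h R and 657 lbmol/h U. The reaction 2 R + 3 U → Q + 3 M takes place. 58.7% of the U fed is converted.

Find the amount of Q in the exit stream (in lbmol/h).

U reacted = 0.587 × 657 = 385.7 lbmol/h; ν_U = −3, so ξ = 385.7/3 = 128.6 lbmol/h.
Outlet amounts (n = n₀ + ν ξ):
  R: 1120 − 2(128.6) = 862.9
  U: 657 − 3(128.6) = 271.3
  Q: 0 + 1(128.6) = 128.6
  M: 0 + 3(128.6) = 385.7

129 lbmol/h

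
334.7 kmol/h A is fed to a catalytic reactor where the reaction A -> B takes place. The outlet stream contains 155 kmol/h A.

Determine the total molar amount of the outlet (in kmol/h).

For A: n = n₀ − 1ξ → 155 = 334.7 − 1ξ, giving ξ = 179.7 kmol/h.
Outlet amounts (n = n₀ + ν ξ):
  A: 334.7 − 1(179.7) = 155
  B: 0 + 1(179.7) = 179.7
Total out = 155 + 179.7 = 334.7 kmol/h.

335 kmol/h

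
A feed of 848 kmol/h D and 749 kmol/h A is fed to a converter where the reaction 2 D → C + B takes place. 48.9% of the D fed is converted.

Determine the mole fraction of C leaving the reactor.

0.13

D reacted = 0.489 × 848 = 414.7 kmol/h; ν_D = −2, so ξ = 414.7/2 = 207.3 kmol/h.
Outlet amounts (n = n₀ + ν ξ):
  D: 848 − 2(207.3) = 433.3
  C: 0 + 1(207.3) = 207.3
  B: 0 + 1(207.3) = 207.3
  A: 749 (inert)
Total out = 1597 kmol/h; y_C = 207.3 / 1597 = 0.1298.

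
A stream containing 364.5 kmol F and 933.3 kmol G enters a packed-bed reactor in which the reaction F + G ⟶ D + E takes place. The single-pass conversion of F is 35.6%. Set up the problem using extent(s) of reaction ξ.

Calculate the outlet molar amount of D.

130 kmol

F reacted = 0.356 × 364.5 = 129.8 kmol; ν_F = −1, so ξ = 129.8/1 = 129.8 kmol.
Outlet amounts (n = n₀ + ν ξ):
  F: 364.5 − 1(129.8) = 234.7
  G: 933.3 − 1(129.8) = 803.5
  D: 0 + 1(129.8) = 129.8
  E: 0 + 1(129.8) = 129.8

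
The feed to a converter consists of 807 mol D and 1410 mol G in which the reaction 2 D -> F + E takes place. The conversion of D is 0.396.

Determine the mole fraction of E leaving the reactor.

0.0721

D reacted = 0.396 × 807 = 319.6 mol; ν_D = −2, so ξ = 319.6/2 = 159.8 mol.
Outlet amounts (n = n₀ + ν ξ):
  D: 807 − 2(159.8) = 487.4
  F: 0 + 1(159.8) = 159.8
  E: 0 + 1(159.8) = 159.8
  G: 1410 (inert)
Total out = 2217 mol; y_E = 159.8 / 2217 = 0.07207.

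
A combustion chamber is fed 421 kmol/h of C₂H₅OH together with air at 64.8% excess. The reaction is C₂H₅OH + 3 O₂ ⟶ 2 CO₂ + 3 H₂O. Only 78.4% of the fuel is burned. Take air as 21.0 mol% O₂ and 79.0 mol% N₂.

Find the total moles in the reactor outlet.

10700 kmol/h

Stoichiometric O₂ = 3 × 421 = 1263 kmol/h; O₂ fed = 1263 × 1.648 = 2081 kmol/h.
N₂ fed = 2081 × 79/21 = 7830 kmol/h.
Fuel reacted = 0.784 × 421 → ξ = 330.1 kmol/h.
Outlet (n = n₀ + ν ξ):
  C₂H₅OH: 421 − 1(330.1) = 90.94
  O₂: 2081 − 3(330.1) = 1091
  N₂: 7830 (inert)
  CO₂: 0 + 2(330.1) = 660.1
  H₂O: 0 + 3(330.1) = 990.2
Total out = 90.94 + 1091 + 7830 + 660.1 + 990.2 = 10660 kmol/h.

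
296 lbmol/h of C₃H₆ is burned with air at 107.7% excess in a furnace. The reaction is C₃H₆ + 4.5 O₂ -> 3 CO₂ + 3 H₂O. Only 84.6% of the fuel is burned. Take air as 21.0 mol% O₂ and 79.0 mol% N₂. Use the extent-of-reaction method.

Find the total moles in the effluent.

Stoichiometric O₂ = 4.5 × 296 = 1332 lbmol/h; O₂ fed = 1332 × 2.077 = 2767 lbmol/h.
N₂ fed = 2767 × 79/21 = 10410 lbmol/h.
Fuel reacted = 0.846 × 296 → ξ = 250.4 lbmol/h.
Outlet (n = n₀ + ν ξ):
  C₃H₆: 296 − 1(250.4) = 45.58
  O₂: 2767 − 4.5(250.4) = 1640
  N₂: 10410 (inert)
  CO₂: 0 + 3(250.4) = 751.2
  H₂O: 0 + 3(250.4) = 751.2
Total out = 45.58 + 1640 + 10410 + 751.2 + 751.2 = 13600 lbmol/h.

13600 lbmol/h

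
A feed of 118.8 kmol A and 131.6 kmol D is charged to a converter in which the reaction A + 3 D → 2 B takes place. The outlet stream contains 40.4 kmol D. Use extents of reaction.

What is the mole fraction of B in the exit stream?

0.321

For D: n = n₀ − 3ξ → 40.4 = 131.6 − 3ξ, giving ξ = 30.4 kmol.
Outlet amounts (n = n₀ + ν ξ):
  A: 118.8 − 1(30.4) = 88.4
  D: 131.6 − 3(30.4) = 40.4
  B: 0 + 2(30.4) = 60.8
Total out = 189.6 kmol; y_B = 60.8 / 189.6 = 0.3207.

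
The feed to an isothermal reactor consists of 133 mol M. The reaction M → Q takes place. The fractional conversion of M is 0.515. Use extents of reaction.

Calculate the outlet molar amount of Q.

M reacted = 0.515 × 133 = 68.5 mol; ν_M = −1, so ξ = 68.5/1 = 68.5 mol.
Outlet amounts (n = n₀ + ν ξ):
  M: 133 − 1(68.5) = 64.5
  Q: 0 + 1(68.5) = 68.5

68.5 mol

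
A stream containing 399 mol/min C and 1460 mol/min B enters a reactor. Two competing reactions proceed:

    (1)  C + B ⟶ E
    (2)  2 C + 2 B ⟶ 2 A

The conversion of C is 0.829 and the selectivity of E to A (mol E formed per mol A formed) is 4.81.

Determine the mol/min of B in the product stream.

Conversion of C: C consumed = 0.829 × 399 = 330.8 mol/min = 1ξ₁ + 2ξ₂.
Selectivity: 1ξ₁ / (2ξ₂) = 4.81 → ξ₁ = 9.62 ξ₂.
Substitute: (1·9.62 + 2) ξ₂ = 330.8 → ξ₂ = 28.47 mol/min, ξ₁ = 273.8 mol/min.
Outlet amounts (n = n₀ + Σ ν·ξ):
  C: 399 − 1(273.8) − 2(28.47) = 68.23
  B: 1460 − 1(273.8) − 2(28.47) = 1129
  E: 0 + 1(273.8) = 273.8
  A: 0 + 2(28.47) = 56.93

1130 mol/min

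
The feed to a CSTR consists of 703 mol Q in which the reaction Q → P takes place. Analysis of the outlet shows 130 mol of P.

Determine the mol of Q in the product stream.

For P: n = n₀ + 1ξ → 130 = 0 + 1ξ, giving ξ = 130 mol.
Outlet amounts (n = n₀ + ν ξ):
  Q: 703 − 1(130) = 573
  P: 0 + 1(130) = 130

573 mol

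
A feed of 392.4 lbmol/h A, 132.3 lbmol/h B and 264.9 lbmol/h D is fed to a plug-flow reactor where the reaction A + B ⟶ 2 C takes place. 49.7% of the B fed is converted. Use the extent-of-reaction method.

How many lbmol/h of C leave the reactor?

B reacted = 0.497 × 132.3 = 65.75 lbmol/h; ν_B = −1, so ξ = 65.75/1 = 65.75 lbmol/h.
Outlet amounts (n = n₀ + ν ξ):
  A: 392.4 − 1(65.75) = 326.6
  B: 132.3 − 1(65.75) = 66.55
  C: 0 + 2(65.75) = 131.5
  D: 264.9 (inert)

132 lbmol/h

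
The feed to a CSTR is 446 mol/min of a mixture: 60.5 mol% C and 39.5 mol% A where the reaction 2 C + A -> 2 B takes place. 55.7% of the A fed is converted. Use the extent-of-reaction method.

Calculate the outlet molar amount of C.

73.6 mol/min

A reacted = 0.557 × 176.2 = 98.13 mol/min; ν_A = −1, so ξ = 98.13/1 = 98.13 mol/min.
Outlet amounts (n = n₀ + ν ξ):
  C: 269.8 − 2(98.13) = 73.58
  A: 176.2 − 1(98.13) = 78.04
  B: 0 + 2(98.13) = 196.3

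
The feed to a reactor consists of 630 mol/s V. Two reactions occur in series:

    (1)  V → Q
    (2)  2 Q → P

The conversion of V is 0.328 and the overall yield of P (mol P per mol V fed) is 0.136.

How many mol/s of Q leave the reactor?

35.3 mol/s

Conversion of V: V consumed = 1ξ₁ = 0.328 × 630 → ξ₁ = 206.6 mol/s.
Yield of P: 1ξ₂ / 630 = 0.136 → ξ₂ = 85.68 mol/s.
Outlet amounts (n = n₀ + Σ ν·ξ):
  V: 630 − 1(206.6) = 423.4
  Q: 0 + 1(206.6) − 2(85.68) = 35.28
  P: 0 + 1(85.68) = 85.68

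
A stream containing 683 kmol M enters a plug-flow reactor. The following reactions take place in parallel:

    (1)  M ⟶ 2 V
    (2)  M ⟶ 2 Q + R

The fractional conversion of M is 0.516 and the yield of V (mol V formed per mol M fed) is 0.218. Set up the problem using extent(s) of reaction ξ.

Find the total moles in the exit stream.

Yield of V: 2ξ₁ / 683 = 0.218 → ξ₁ = 74.45 kmol.
Conversion of M: 1ξ₁ + 1ξ₂ = 0.516 × 683 = 352.4 → ξ₂ = 278 kmol.
Outlet amounts (n = n₀ + Σ ν·ξ):
  M: 683 − 1(74.45) − 1(278) = 330.6
  V: 0 + 2(74.45) = 148.9
  Q: 0 + 2(278) = 556
  R: 0 + 1(278) = 278
Total out = 330.6 + 148.9 + 556 + 278 = 1313 kmol.

1310 kmol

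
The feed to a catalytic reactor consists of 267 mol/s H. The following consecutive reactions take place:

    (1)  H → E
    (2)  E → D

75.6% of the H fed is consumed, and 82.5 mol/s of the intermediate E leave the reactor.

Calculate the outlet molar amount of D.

119 mol/s

Conversion of H: H consumed = 1ξ₁ = 0.756 × 267 → ξ₁ = 201.9 mol/s.
E balance: n_E = 0 + 1ξ₁ − 1ξ₂ = 82.5 → ξ₂ = (1·201.9 − 82.5)/1 = 119.4 mol/s.
Outlet amounts (n = n₀ + Σ ν·ξ):
  H: 267 − 1(201.9) = 65.15
  E: 0 + 1(201.9) − 1(119.4) = 82.5
  D: 0 + 1(119.4) = 119.4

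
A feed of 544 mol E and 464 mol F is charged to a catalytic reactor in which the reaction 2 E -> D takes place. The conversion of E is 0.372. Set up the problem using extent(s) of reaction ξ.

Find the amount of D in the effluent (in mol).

101 mol

E reacted = 0.372 × 544 = 202.4 mol; ν_E = −2, so ξ = 202.4/2 = 101.2 mol.
Outlet amounts (n = n₀ + ν ξ):
  E: 544 − 2(101.2) = 341.6
  D: 0 + 1(101.2) = 101.2
  F: 464 (inert)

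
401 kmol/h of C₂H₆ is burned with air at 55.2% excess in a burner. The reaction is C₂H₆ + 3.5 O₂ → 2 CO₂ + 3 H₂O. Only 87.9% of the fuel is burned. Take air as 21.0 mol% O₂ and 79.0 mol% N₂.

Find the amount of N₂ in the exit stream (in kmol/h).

8190 kmol/h

Stoichiometric O₂ = 3.5 × 401 = 1404 kmol/h; O₂ fed = 1404 × 1.552 = 2178 kmol/h.
N₂ fed = 2178 × 79/21 = 8194 kmol/h.
Fuel reacted = 0.879 × 401 → ξ = 352.5 kmol/h.
Outlet (n = n₀ + ν ξ):
  C₂H₆: 401 − 1(352.5) = 48.52
  O₂: 2178 − 3.5(352.5) = 944.6
  N₂: 8194 (inert)
  CO₂: 0 + 2(352.5) = 705
  H₂O: 0 + 3(352.5) = 1057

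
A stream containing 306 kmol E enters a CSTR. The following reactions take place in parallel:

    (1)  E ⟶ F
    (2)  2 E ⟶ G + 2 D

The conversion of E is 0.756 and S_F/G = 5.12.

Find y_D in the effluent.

0.192

Conversion of E: E consumed = 0.756 × 306 = 231.3 kmol = 1ξ₁ + 2ξ₂.
Selectivity: 1ξ₁ / (1ξ₂) = 5.12 → ξ₁ = 5.12 ξ₂.
Substitute: (1·5.12 + 2) ξ₂ = 231.3 → ξ₂ = 32.49 kmol, ξ₁ = 166.4 kmol.
Outlet amounts (n = n₀ + Σ ν·ξ):
  E: 306 − 1(166.4) − 2(32.49) = 74.66
  F: 0 + 1(166.4) = 166.4
  G: 0 + 1(32.49) = 32.49
  D: 0 + 2(32.49) = 64.98
Total out = 338.5 kmol; y_D = 64.98 / 338.5 = 0.192.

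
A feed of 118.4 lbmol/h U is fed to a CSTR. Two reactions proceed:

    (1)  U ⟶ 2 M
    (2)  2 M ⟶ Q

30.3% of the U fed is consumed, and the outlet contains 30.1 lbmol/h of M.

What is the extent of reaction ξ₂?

ξ₂ = 20.8 lbmol/h

Conversion of U: U consumed = 1ξ₁ = 0.303 × 118.4 → ξ₁ = 35.88 lbmol/h.
M balance: n_M = 0 + 2ξ₁ − 2ξ₂ = 30.1 → ξ₂ = (2·35.88 − 30.1)/2 = 20.83 lbmol/h.
Outlet amounts (n = n₀ + Σ ν·ξ):
  U: 118.4 − 1(35.88) = 82.52
  M: 0 + 2(35.88) − 2(20.83) = 30.1
  Q: 0 + 1(20.83) = 20.83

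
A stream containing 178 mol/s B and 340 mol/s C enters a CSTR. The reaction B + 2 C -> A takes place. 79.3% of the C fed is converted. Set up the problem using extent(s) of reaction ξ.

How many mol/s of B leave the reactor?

C reacted = 0.793 × 340 = 269.6 mol/s; ν_C = −2, so ξ = 269.6/2 = 134.8 mol/s.
Outlet amounts (n = n₀ + ν ξ):
  B: 178 − 1(134.8) = 43.19
  C: 340 − 2(134.8) = 70.38
  A: 0 + 1(134.8) = 134.8

43.2 mol/s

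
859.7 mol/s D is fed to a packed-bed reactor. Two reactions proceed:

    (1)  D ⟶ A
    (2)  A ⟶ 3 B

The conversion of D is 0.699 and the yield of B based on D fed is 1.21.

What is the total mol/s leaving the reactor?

Conversion of D: D consumed = 1ξ₁ = 0.699 × 859.7 → ξ₁ = 600.9 mol/s.
Yield of B: 3ξ₂ / 859.7 = 1.21 → ξ₂ = 346.7 mol/s.
Outlet amounts (n = n₀ + Σ ν·ξ):
  D: 859.7 − 1(600.9) = 258.8
  A: 0 + 1(600.9) − 1(346.7) = 254.2
  B: 0 + 3(346.7) = 1040
Total out = 258.8 + 254.2 + 1040 = 1553 mol/s.

1550 mol/s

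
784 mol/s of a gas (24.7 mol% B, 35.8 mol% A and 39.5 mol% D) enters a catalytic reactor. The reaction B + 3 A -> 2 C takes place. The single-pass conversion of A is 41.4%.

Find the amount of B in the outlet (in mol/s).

A reacted = 0.414 × 280.7 = 116.2 mol/s; ν_A = −3, so ξ = 116.2/3 = 38.73 mol/s.
Outlet amounts (n = n₀ + ν ξ):
  B: 193.6 − 1(38.73) = 154.9
  A: 280.7 − 3(38.73) = 164.5
  C: 0 + 2(38.73) = 77.47
  D: 309.7 (inert)

155 mol/s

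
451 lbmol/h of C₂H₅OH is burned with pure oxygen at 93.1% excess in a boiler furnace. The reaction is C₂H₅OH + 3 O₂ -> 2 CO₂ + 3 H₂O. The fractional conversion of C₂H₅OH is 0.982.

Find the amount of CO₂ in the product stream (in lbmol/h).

886 lbmol/h

Stoichiometric O₂ = 3 × 451 = 1353 lbmol/h; O₂ fed = 1353 × 1.931 = 2613 lbmol/h.
Fuel reacted = 0.982 × 451 → ξ = 442.9 lbmol/h.
Outlet (n = n₀ + ν ξ):
  C₂H₅OH: 451 − 1(442.9) = 8.118
  O₂: 2613 − 3(442.9) = 1284
  CO₂: 0 + 2(442.9) = 885.8
  H₂O: 0 + 3(442.9) = 1329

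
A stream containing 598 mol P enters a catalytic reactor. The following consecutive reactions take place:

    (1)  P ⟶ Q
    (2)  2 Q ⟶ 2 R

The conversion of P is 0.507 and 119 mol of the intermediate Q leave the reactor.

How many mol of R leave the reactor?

184 mol

Conversion of P: P consumed = 1ξ₁ = 0.507 × 598 → ξ₁ = 303.2 mol.
Q balance: n_Q = 0 + 1ξ₁ − 2ξ₂ = 119 → ξ₂ = (1·303.2 − 119)/2 = 92.09 mol.
Outlet amounts (n = n₀ + Σ ν·ξ):
  P: 598 − 1(303.2) = 294.8
  Q: 0 + 1(303.2) − 2(92.09) = 119
  R: 0 + 2(92.09) = 184.2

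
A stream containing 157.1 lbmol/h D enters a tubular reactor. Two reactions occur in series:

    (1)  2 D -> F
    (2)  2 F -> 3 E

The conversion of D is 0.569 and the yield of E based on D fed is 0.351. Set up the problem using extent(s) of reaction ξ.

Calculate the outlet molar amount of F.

7.93 lbmol/h

Conversion of D: D consumed = 2ξ₁ = 0.569 × 157.1 → ξ₁ = 44.69 lbmol/h.
Yield of E: 3ξ₂ / 157.1 = 0.351 → ξ₂ = 18.38 lbmol/h.
Outlet amounts (n = n₀ + Σ ν·ξ):
  D: 157.1 − 2(44.69) = 67.71
  F: 0 + 1(44.69) − 2(18.38) = 7.934
  E: 0 + 3(18.38) = 55.14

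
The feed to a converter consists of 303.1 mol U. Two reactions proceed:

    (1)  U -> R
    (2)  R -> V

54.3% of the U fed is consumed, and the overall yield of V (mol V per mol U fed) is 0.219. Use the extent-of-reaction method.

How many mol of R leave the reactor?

Conversion of U: U consumed = 1ξ₁ = 0.543 × 303.1 → ξ₁ = 164.6 mol.
Yield of V: 1ξ₂ / 303.1 = 0.219 → ξ₂ = 66.38 mol.
Outlet amounts (n = n₀ + Σ ν·ξ):
  U: 303.1 − 1(164.6) = 138.5
  R: 0 + 1(164.6) − 1(66.38) = 98.2
  V: 0 + 1(66.38) = 66.38

98.2 mol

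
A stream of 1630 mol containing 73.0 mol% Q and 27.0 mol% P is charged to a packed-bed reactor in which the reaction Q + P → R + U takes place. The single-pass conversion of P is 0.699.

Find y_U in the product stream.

0.189

P reacted = 0.699 × 440.1 = 307.6 mol; ν_P = −1, so ξ = 307.6/1 = 307.6 mol.
Outlet amounts (n = n₀ + ν ξ):
  Q: 1190 − 1(307.6) = 882.3
  P: 440.1 − 1(307.6) = 132.5
  R: 0 + 1(307.6) = 307.6
  U: 0 + 1(307.6) = 307.6
Total out = 1630 mol; y_U = 307.6 / 1630 = 0.1887.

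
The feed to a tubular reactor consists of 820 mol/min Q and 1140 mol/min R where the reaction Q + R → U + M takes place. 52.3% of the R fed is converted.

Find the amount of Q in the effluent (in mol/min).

224 mol/min

R reacted = 0.523 × 1140 = 596.2 mol/min; ν_R = −1, so ξ = 596.2/1 = 596.2 mol/min.
Outlet amounts (n = n₀ + ν ξ):
  Q: 820 − 1(596.2) = 223.8
  R: 1140 − 1(596.2) = 543.8
  U: 0 + 1(596.2) = 596.2
  M: 0 + 1(596.2) = 596.2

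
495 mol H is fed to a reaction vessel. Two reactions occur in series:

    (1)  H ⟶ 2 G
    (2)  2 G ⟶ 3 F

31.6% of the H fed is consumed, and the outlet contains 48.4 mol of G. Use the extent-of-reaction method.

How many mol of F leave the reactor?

397 mol

Conversion of H: H consumed = 1ξ₁ = 0.316 × 495 → ξ₁ = 156.4 mol.
G balance: n_G = 0 + 2ξ₁ − 2ξ₂ = 48.4 → ξ₂ = (2·156.4 − 48.4)/2 = 132.2 mol.
Outlet amounts (n = n₀ + Σ ν·ξ):
  H: 495 − 1(156.4) = 338.6
  G: 0 + 2(156.4) − 2(132.2) = 48.4
  F: 0 + 3(132.2) = 396.7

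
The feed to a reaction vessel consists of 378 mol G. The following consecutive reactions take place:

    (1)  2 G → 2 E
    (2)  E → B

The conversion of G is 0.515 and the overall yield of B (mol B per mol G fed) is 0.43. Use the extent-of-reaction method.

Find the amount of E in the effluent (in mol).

32.1 mol

Conversion of G: G consumed = 2ξ₁ = 0.515 × 378 → ξ₁ = 97.34 mol.
Yield of B: 1ξ₂ / 378 = 0.43 → ξ₂ = 162.5 mol.
Outlet amounts (n = n₀ + Σ ν·ξ):
  G: 378 − 2(97.34) = 183.3
  E: 0 + 2(97.34) − 1(162.5) = 32.13
  B: 0 + 1(162.5) = 162.5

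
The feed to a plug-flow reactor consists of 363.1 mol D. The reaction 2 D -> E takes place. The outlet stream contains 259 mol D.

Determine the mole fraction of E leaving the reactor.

For D: n = n₀ − 2ξ → 259 = 363.1 − 2ξ, giving ξ = 52.05 mol.
Outlet amounts (n = n₀ + ν ξ):
  D: 363.1 − 2(52.05) = 259
  E: 0 + 1(52.05) = 52.05
Total out = 311.1 mol; y_E = 52.05 / 311.1 = 0.1673.

0.167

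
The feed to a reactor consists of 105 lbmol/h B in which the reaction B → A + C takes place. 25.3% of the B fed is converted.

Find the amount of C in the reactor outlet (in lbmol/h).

26.6 lbmol/h

B reacted = 0.253 × 105 = 26.57 lbmol/h; ν_B = −1, so ξ = 26.57/1 = 26.57 lbmol/h.
Outlet amounts (n = n₀ + ν ξ):
  B: 105 − 1(26.57) = 78.44
  A: 0 + 1(26.57) = 26.57
  C: 0 + 1(26.57) = 26.57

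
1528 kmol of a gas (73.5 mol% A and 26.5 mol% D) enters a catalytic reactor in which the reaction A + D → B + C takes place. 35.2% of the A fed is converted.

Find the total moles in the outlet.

A reacted = 0.352 × 1123 = 395.3 kmol; ν_A = −1, so ξ = 395.3/1 = 395.3 kmol.
Outlet amounts (n = n₀ + ν ξ):
  A: 1123 − 1(395.3) = 727.8
  D: 404.9 − 1(395.3) = 9.596
  B: 0 + 1(395.3) = 395.3
  C: 0 + 1(395.3) = 395.3
Total out = 727.8 + 9.596 + 395.3 + 395.3 = 1528 kmol.

1530 kmol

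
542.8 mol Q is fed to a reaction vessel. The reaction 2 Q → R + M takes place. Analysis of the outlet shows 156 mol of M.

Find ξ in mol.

ξ = 156 mol

For M: n = n₀ + 1ξ → 156 = 0 + 1ξ, giving ξ = 156 mol.
Outlet amounts (n = n₀ + ν ξ):
  Q: 542.8 − 2(156) = 230.8
  R: 0 + 1(156) = 156
  M: 0 + 1(156) = 156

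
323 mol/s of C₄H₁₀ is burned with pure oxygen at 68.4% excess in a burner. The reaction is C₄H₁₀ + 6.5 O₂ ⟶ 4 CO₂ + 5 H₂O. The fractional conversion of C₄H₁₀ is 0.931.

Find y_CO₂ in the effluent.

0.279

Stoichiometric O₂ = 6.5 × 323 = 2100 mol/s; O₂ fed = 2100 × 1.684 = 3536 mol/s.
Fuel reacted = 0.931 × 323 → ξ = 300.7 mol/s.
Outlet (n = n₀ + ν ξ):
  C₄H₁₀: 323 − 1(300.7) = 22.29
  O₂: 3536 − 6.5(300.7) = 1581
  CO₂: 0 + 4(300.7) = 1203
  H₂O: 0 + 5(300.7) = 1504
Total out = 4310 mol/s; y_CO₂ = 1203 / 4310 = 0.2791.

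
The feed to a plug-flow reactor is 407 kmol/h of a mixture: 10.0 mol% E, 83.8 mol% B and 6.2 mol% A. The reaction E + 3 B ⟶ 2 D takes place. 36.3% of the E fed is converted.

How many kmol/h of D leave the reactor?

29.5 kmol/h

E reacted = 0.363 × 40.7 = 14.77 kmol/h; ν_E = −1, so ξ = 14.77/1 = 14.77 kmol/h.
Outlet amounts (n = n₀ + ν ξ):
  E: 40.7 − 1(14.77) = 25.93
  B: 341.1 − 3(14.77) = 296.7
  D: 0 + 2(14.77) = 29.55
  A: 25.23 (inert)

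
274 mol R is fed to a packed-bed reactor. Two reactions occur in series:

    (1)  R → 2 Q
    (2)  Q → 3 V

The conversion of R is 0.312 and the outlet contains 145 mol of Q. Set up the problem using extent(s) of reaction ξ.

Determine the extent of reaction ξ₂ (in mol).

Conversion of R: R consumed = 1ξ₁ = 0.312 × 274 → ξ₁ = 85.49 mol.
Q balance: n_Q = 0 + 2ξ₁ − 1ξ₂ = 145 → ξ₂ = (2·85.49 − 145)/1 = 25.98 mol.
Outlet amounts (n = n₀ + Σ ν·ξ):
  R: 274 − 1(85.49) = 188.5
  Q: 0 + 2(85.49) − 1(25.98) = 145
  V: 0 + 3(25.98) = 77.93

ξ₂ = 26 mol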